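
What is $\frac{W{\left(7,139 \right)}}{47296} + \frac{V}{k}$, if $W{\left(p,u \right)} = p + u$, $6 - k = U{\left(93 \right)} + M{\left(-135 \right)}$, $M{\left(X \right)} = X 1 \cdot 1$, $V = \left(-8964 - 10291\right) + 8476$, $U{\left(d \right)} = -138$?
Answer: $- \frac{84960475}{2199264} \approx -38.631$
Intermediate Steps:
$V = -10779$ ($V = -19255 + 8476 = -10779$)
$M{\left(X \right)} = X$ ($M{\left(X \right)} = X 1 = X$)
$k = 279$ ($k = 6 - \left(-138 - 135\right) = 6 - -273 = 6 + 273 = 279$)
$\frac{W{\left(7,139 \right)}}{47296} + \frac{V}{k} = \frac{7 + 139}{47296} - \frac{10779}{279} = 146 \cdot \frac{1}{47296} - \frac{3593}{93} = \frac{73}{23648} - \frac{3593}{93} = - \frac{84960475}{2199264}$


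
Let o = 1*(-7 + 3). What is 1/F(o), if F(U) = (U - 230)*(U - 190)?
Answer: 1/45396 ≈ 2.2028e-5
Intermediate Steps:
o = -4 (o = 1*(-4) = -4)
F(U) = (-230 + U)*(-190 + U)
1/F(o) = 1/(43700 + (-4)² - 420*(-4)) = 1/(43700 + 16 + 1680) = 1/45396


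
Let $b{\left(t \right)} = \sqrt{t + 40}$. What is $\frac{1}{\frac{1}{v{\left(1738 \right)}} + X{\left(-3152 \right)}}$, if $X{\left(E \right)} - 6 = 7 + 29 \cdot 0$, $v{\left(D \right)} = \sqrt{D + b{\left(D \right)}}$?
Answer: $\frac{1}{13 + \frac{1}{\sqrt{1738 + \sqrt{1778}}}} \approx 0.076783$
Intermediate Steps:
$b{\left(t \right)} = \sqrt{40 + t}$
$v{\left(D \right)} = \sqrt{D + \sqrt{40 + D}}$
$X{\left(E \right)} = 13$ ($X{\left(E \right)} = 6 + \left(7 + 29 \cdot 0\right) = 6 + \left(7 + 0\right) = 6 + 7 = 13$)
$\frac{1}{\frac{1}{v{\left(1738 \right)}} + X{\left(-3152 \right)}} = \frac{1}{\frac{1}{\sqrt{1738 + \sqrt{40 + 1738}}} + 13} = \frac{1}{\frac{1}{\sqrt{1738 + \sqrt{1778}}} + 13} = \frac{1}{13 + \frac{1}{\sqrt{1738 + \sqrt{1778}}}}$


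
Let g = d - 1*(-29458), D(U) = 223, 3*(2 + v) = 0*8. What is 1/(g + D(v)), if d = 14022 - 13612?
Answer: 1/30091 ≈ 3.3232e-5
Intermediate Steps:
v = -2 (v = -2 + (0*8)/3 = -2 + (⅓)*0 = -2 + 0 = -2)
d = 410
g = 29868 (g = 410 - 1*(-29458) = 410 + 29458 = 29868)
1/(g + D(v)) = 1/(29868 + 223) = 1/30091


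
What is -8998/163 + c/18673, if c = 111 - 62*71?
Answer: -168719087/3043699 ≈ -55.432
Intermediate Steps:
c = -4291 (c = 111 - 4402 = -4291)
-8998/163 + c/18673 = -8998/163 - 4291/18673 = -168719087/3043699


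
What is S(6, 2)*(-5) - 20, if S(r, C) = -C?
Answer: -10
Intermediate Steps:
S(6, 2)*(-5) - 20 = -1*2*(-5) - 20 = -2*(-5) - 20 = 10 - 20 = -10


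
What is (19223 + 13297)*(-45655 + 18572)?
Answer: -880739160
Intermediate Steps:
(19223 + 13297)*(-45655 + 18572) = 32520*(-27083) = -880739160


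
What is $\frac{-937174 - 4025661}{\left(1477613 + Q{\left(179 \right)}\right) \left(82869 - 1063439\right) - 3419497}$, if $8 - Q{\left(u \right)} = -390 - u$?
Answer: $\frac{4962835}{1449472187797} \approx 3.4239 \cdot 10^{-6}$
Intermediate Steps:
$Q{\left(u \right)} = 398 + u$ ($Q{\left(u \right)} = 8 - \left(-390 - u\right) = 8 + \left(390 + u\right) = 398 + u$)
$\frac{-937174 - 4025661}{\left(1477613 + Q{\left(179 \right)}\right) \left(82869 - 1063439\right) - 3419497} = \frac{-937174 - 4025661}{\left(1477613 + \left(398 + 179\right)\right) \left(82869 - 1063439\right) - 3419497} = - \frac{4962835}{\left(1477613 + 577\right) \left(-980570\right) - 3419497} = - \frac{4962835}{1478190 \left(-980570\right) - 3419497} = - \frac{4962835}{-1449468768300 - 3419497} = - \frac{4962835}{-1449472187797} = \left(-4962835\right) \left(- \frac{1}{1449472187797}\right) = \frac{4962835}{1449472187797}$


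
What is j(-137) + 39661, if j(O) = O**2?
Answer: 58430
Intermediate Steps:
j(-137) + 39661 = (-137)**2 + 39661 = 18769 + 39661 = 58430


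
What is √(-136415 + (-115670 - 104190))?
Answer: 5*I*√14251 ≈ 596.89*I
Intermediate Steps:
√(-136415 + (-115670 - 104190)) = √(-136415 - 219860) = √(-356275) = 5*I*√14251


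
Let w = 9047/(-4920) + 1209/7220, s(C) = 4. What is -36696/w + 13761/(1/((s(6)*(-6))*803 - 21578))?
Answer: -1668667855978530/2968553 ≈ -5.6211e+8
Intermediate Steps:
w = -2968553/1776120 (w = 9047*(-1/4920) + 1209*(1/7220) = -9047/4920 + 1209/7220 = -2968553/1776120 ≈ -1.6714)
-36696/w + 13761/(1/((s(6)*(-6))*803 - 21578)) = -36696/(-2968553/1776120) + 13761/(1/((4*(-6))*803 - 21578)) = -36696*(-1776120/2968553) + 13761/(1/(-24*803 - 21578)) = 65176499520/2968553 + 13761/(1/(-19272 - 21578)) = 65176499520/2968553 + 13761/(1/(-40850)) = 65176499520/2968553 + 13761/(-1/40850) = 65176499520/2968553 + 13761*(-40850) = 65176499520/2968553 - 562136850 = -1668667855978530/2968553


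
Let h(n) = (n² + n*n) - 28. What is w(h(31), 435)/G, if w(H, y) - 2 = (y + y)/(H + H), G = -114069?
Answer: -4223/216046686 ≈ -1.9547e-5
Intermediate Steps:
h(n) = -28 + 2*n² (h(n) = (n² + n²) - 28 = 2*n² - 28 = -28 + 2*n²)
w(H, y) = 2 + y/H (w(H, y) = 2 + (y + y)/(H + H) = 2 + (2*y)/((2*H)) = 2 + (2*y)*(1/(2*H)) = 2 + y/H)
w(h(31), 435)/G = (2 + 435/(-28 + 2*31²))/(-114069) = (2 + 435/(-28 + 2*961))*(-1/114069) = (2 + 435/(-28 + 1922))*(-1/114069) = (2 + 435/1894)*(-1/114069) = (4223/1894)*(-1/114069) = -4223/216046686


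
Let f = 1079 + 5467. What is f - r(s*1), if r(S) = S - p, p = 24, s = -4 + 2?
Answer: 6572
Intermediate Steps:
s = -2
r(S) = -24 + S (r(S) = S - 1*24 = S - 24 = -24 + S)
f = 6546
f - r(s*1) = 6546 - (-24 - 2*1) = 6546 - (-24 - 2) = 6546 - 1*(-26) = 6546 + 26 = 6572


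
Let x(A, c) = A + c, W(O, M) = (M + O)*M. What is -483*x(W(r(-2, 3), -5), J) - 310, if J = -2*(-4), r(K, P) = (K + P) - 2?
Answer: -18664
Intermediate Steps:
r(K, P) = -2 + K + P
J = 8
W(O, M) = M*(M + O)
-483*x(W(r(-2, 3), -5), J) - 310 = -483*(-5*(-5 + (-2 - 2 + 3)) + 8) - 310 = -483*(-5*(-5 - 1) + 8) - 310 = -483*(-5*(-6) + 8) - 310 = -483*(30 + 8) - 310 = -483*38 - 310 = -18354 - 310 = -18664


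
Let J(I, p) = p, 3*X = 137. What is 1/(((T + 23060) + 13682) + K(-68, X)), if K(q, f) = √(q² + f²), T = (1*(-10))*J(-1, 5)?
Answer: 330228/12116665391 - 3*√60385/12116665391 ≈ 2.7193e-5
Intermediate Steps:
X = 137/3 (X = (⅓)*137 = 137/3 ≈ 45.667)
T = -50 (T = (1*(-10))*5 = -10*5 = -50)
K(q, f) = √(f² + q²)
1/(((T + 23060) + 13682) + K(-68, X)) = 1/(((-50 + 23060) + 13682) + √((137/3)² + (-68)²)) = 1/((23010 + 13682) + √(18769/9 + 4624)) = 1/(36692 + √(60385/9)) = 1/(36692 + √60385/3)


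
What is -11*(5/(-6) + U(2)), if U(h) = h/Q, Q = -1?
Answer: 187/6 ≈ 31.167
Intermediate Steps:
U(h) = -h (U(h) = h/(-1) = h*(-1) = -h)
-11*(5/(-6) + U(2)) = -11*(5/(-6) - 1*2) = -11*(5*(-⅙) - 2) = -11*(-⅚ - 2) = -11*(-17/6) = 187/6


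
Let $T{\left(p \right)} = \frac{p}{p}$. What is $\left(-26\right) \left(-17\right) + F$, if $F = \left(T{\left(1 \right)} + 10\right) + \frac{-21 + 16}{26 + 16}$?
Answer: $\frac{19021}{42} \approx 452.88$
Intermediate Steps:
$T{\left(p \right)} = 1$
$F = \frac{457}{42}$ ($F = \left(1 + 10\right) + \frac{-21 + 16}{26 + 16} = 11 - \frac{5}{42} = \frac{457}{42} \approx 10.881$)
$\left(-26\right) \left(-17\right) + F = \left(-26\right) \left(-17\right) + \frac{457}{42} = 442 + \frac{457}{42} = \frac{19021}{42}$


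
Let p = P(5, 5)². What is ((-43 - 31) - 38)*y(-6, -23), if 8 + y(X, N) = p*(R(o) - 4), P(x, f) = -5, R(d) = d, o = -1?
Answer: 14896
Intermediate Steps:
p = 25 (p = (-5)² = 25)
y(X, N) = -133 (y(X, N) = -8 + 25*(-1 - 4) = -8 + 25*(-5) = -8 - 125 = -133)
((-43 - 31) - 38)*y(-6, -23) = ((-43 - 31) - 38)*(-133) = (-74 - 38)*(-133) = -112*(-133) = 14896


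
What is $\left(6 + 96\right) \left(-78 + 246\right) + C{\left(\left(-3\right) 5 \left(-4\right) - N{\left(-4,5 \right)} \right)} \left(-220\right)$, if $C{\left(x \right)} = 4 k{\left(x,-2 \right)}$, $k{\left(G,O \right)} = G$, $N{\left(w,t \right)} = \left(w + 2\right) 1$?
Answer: $-37424$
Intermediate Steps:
$N{\left(w,t \right)} = 2 + w$ ($N{\left(w,t \right)} = \left(2 + w\right) 1 = 2 + w$)
$C{\left(x \right)} = 4 x$
$\left(6 + 96\right) \left(-78 + 246\right) + C{\left(\left(-3\right) 5 \left(-4\right) - N{\left(-4,5 \right)} \right)} \left(-220\right) = \left(6 + 96\right) \left(-78 + 246\right) + 4 \left(\left(-3\right) 5 \left(-4\right) - \left(2 - 4\right)\right) \left(-220\right) = 102 \cdot 168 + 4 \left(\left(-15\right) \left(-4\right) - -2\right) \left(-220\right) = 17136 + 4 \left(60 + 2\right) \left(-220\right) = 17136 + 4 \cdot 62 \left(-220\right) = 17136 + 248 \left(-220\right) = 17136 - 54560 = -37424$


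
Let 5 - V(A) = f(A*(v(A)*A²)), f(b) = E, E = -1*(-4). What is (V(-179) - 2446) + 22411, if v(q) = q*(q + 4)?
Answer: 19966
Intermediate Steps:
v(q) = q*(4 + q)
E = 4
f(b) = 4
V(A) = 1 (V(A) = 5 - 1*4 = 5 - 4 = 1)
(V(-179) - 2446) + 22411 = (1 - 2446) + 22411 = -2445 + 22411 = 19966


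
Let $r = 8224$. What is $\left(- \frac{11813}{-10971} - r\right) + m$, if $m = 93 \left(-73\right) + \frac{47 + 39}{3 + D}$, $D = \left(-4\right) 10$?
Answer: $- \frac{6094688476}{405927} \approx -15014.0$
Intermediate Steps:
$D = -40$
$m = - \frac{251279}{37}$ ($m = 93 \left(-73\right) + \frac{47 + 39}{3 - 40} = -6789 + \frac{86}{-37} = -6789 + 86 \left(- \frac{1}{37}\right) = -6789 - \frac{86}{37} = - \frac{251279}{37} \approx -6791.3$)
$\left(- \frac{11813}{-10971} - r\right) + m = \left(- \frac{11813}{-10971} - 8224\right) - \frac{251279}{37} = \left(\left(-11813\right) \left(- \frac{1}{10971}\right) - 8224\right) - \frac{251279}{37} = \left(\frac{11813}{10971} - 8224\right) - \frac{251279}{37} = - \frac{90213691}{10971} - \frac{251279}{37} = - \frac{6094688476}{405927}$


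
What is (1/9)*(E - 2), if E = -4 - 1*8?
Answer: -14/9 ≈ -1.5556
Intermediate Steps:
E = -12 (E = -4 - 8 = -12)
(1/9)*(E - 2) = (1/9)*(-12 - 2) = (1*(⅑))*(-14) = (⅑)*(-14) = -14/9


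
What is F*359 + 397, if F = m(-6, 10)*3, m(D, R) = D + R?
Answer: 4705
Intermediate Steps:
F = 12 (F = (-6 + 10)*3 = 4*3 = 12)
F*359 + 397 = 12*359 + 397 = 4308 + 397 = 4705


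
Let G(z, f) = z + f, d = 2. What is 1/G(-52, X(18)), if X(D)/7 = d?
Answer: -1/38 ≈ -0.026316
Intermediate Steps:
X(D) = 14 (X(D) = 7*2 = 14)
G(z, f) = f + z
1/G(-52, X(18)) = 1/(14 - 52) = 1/(-38) = -1/38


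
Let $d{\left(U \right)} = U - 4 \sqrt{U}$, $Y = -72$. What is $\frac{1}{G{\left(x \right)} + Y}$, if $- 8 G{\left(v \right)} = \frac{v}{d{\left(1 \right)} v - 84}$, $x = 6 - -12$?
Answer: $- \frac{184}{13245} \approx -0.013892$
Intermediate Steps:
$x = 18$ ($x = 6 + 12 = 18$)
$d{\left(U \right)} = U - 4 \sqrt{U}$
$G{\left(v \right)} = - \frac{v}{8 \left(-84 - 3 v\right)}$ ($G{\left(v \right)} = - \frac{v \frac{1}{\left(1 - 4 \sqrt{1}\right) v - 84}}{8} = - \frac{v \frac{1}{\left(1 - 4\right) v - 84}}{8} = - \frac{v \frac{1}{- 3 v - 84}}{8} = - \frac{v \frac{1}{-84 - 3 v}}{8} = - \frac{v}{8 \left(-84 - 3 v\right)}$)
$\frac{1}{G{\left(x \right)} + Y} = \frac{1}{\frac{1}{24} \cdot 18 \frac{1}{28 + 18} - 72} = \frac{1}{\frac{1}{24} \cdot 18 \cdot \frac{1}{46} - 72} = \frac{1}{\frac{3}{184} - 72} = \frac{1}{- \frac{13245}{184}} = - \frac{184}{13245}$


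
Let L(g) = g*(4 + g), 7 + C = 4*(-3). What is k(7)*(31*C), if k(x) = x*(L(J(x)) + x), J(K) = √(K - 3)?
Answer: -78337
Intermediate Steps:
C = -19 (C = -7 + 4*(-3) = -7 - 12 = -19)
J(K) = √(-3 + K)
k(x) = x*(x + √(-3 + x)*(4 + √(-3 + x))) (k(x) = x*(√(-3 + x)*(4 + √(-3 + x)) + x) = x*(x + √(-3 + x)*(4 + √(-3 + x))))
k(7)*(31*C) = (7*(-3 + 2*7 + 4*√(-3 + 7)))*(31*(-19)) = (7*(-3 + 14 + 4*√4))*(-589) = (7*(-3 + 14 + 4*2))*(-589) = (7*(-3 + 14 + 8))*(-589) = (7*19)*(-589) = 133*(-589) = -78337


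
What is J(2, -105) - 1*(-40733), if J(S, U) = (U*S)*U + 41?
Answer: 62824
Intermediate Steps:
J(S, U) = 41 + S*U**2 (J(S, U) = (S*U)*U + 41 = S*U**2 + 41 = 41 + S*U**2)
J(2, -105) - 1*(-40733) = (41 + 2*(-105)**2) - 1*(-40733) = (41 + 2*11025) + 40733 = (41 + 22050) + 40733 = 22091 + 40733 = 62824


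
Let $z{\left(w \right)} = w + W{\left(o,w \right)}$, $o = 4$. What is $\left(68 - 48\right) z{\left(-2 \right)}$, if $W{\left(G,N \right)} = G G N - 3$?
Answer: $-740$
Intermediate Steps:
$W{\left(G,N \right)} = -3 + N G^{2}$ ($W{\left(G,N \right)} = G^{2} N - 3 = N G^{2} - 3 = -3 + N G^{2}$)
$z{\left(w \right)} = -3 + 17 w$ ($z{\left(w \right)} = w + \left(-3 + w 4^{2}\right) = w + \left(-3 + w 16\right) = w + \left(-3 + 16 w\right) = -3 + 17 w$)
$\left(68 - 48\right) z{\left(-2 \right)} = \left(68 - 48\right) \left(-3 + 17 \left(-2\right)\right) = 20 \left(-3 - 34\right) = 20 \left(-37\right) = -740$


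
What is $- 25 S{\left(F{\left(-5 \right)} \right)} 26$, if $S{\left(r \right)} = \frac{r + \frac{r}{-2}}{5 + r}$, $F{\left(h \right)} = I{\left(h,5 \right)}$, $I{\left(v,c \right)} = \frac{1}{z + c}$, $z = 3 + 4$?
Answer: $- \frac{325}{61} \approx -5.3279$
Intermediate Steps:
$z = 7$
$I{\left(v,c \right)} = \frac{1}{7 + c}$
$F{\left(h \right)} = \frac{1}{12}$ ($F{\left(h \right)} = \frac{1}{7 + 5} = \frac{1}{12}$)
$S{\left(r \right)} = \frac{r}{2 \left(5 + r\right)}$ ($S{\left(r \right)} = \frac{r + r \left(- \frac{1}{2}\right)}{5 + r} = \frac{r - \frac{r}{2}}{5 + r} = \frac{\frac{1}{2} r}{5 + r} = \frac{r}{2 \left(5 + r\right)}$)
$- 25 S{\left(F{\left(-5 \right)} \right)} 26 = - 25 \cdot \frac{1}{2} \cdot \frac{1}{12} \frac{1}{5 + \frac{1}{12}} \cdot 26 = - 25 \cdot \frac{1}{2} \cdot \frac{1}{12} \frac{1}{\frac{61}{12}} \cdot 26 = - 25 \cdot \frac{1}{2} \cdot \frac{1}{12} \cdot \frac{12}{61} \cdot 26 = \left(-25\right) \frac{1}{122} \cdot 26 = \left(- \frac{25}{122}\right) 26 = - \frac{325}{61}$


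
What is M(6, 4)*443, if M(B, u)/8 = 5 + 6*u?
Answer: 102776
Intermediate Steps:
M(B, u) = 40 + 48*u (M(B, u) = 8*(5 + 6*u) = 40 + 48*u)
M(6, 4)*443 = (40 + 48*4)*443 = (40 + 192)*443 = 232*443 = 102776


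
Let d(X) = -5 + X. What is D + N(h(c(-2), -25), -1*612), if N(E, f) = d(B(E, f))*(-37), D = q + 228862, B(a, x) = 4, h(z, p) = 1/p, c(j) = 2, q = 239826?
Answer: 468725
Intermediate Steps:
D = 468688 (D = 239826 + 228862 = 468688)
N(E, f) = 37 (N(E, f) = (-5 + 4)*(-37) = -1*(-37) = 37)
D + N(h(c(-2), -25), -1*612) = 468688 + 37 = 468725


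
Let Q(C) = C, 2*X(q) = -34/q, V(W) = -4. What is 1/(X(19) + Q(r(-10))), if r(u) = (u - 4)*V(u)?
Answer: 19/1047 ≈ 0.018147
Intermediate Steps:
r(u) = 16 - 4*u (r(u) = (u - 4)*(-4) = (-4 + u)*(-4) = 16 - 4*u)
X(q) = -17/q (X(q) = (-34/q)/2 = -17/q)
1/(X(19) + Q(r(-10))) = 1/(-17/19 + (16 - 4*(-10))) = 1/(-17*1/19 + (16 + 40)) = 1/(-17/19 + 56) = 1/(1047/19) = 19/1047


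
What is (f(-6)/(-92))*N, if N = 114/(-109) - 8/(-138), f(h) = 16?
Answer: 29720/172983 ≈ 0.17181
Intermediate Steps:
N = -7430/7521 (N = 114*(-1/109) - 8*(-1/138) = -114/109 + 4/69 = -7430/7521 ≈ -0.98790)
(f(-6)/(-92))*N = (16/(-92))*(-7430/7521) = (16*(-1/92))*(-7430/7521) = -4/23*(-7430/7521) = 29720/172983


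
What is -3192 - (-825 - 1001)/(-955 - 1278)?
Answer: -648142/203 ≈ -3192.8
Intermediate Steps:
-3192 - (-825 - 1001)/(-955 - 1278) = -3192 - (-1826)/(-2233) = -3192 - (-1826)*(-1)/2233 = -3192 - 1*166/203 = -3192 - 166/203 = -648142/203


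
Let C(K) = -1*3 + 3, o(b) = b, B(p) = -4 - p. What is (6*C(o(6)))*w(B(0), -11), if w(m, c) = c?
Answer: 0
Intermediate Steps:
C(K) = 0 (C(K) = -3 + 3 = 0)
(6*C(o(6)))*w(B(0), -11) = (6*0)*(-11) = 0*(-11) = 0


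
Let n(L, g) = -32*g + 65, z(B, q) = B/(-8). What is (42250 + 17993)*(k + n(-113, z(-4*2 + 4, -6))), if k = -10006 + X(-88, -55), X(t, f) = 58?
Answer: -596345457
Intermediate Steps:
z(B, q) = -B/8 (z(B, q) = B*(-⅛) = -B/8)
k = -9948 (k = -10006 + 58 = -9948)
n(L, g) = 65 - 32*g
(42250 + 17993)*(k + n(-113, z(-4*2 + 4, -6))) = (42250 + 17993)*(-9948 + (65 - (-4)*(-4*2 + 4))) = 60243*(-9948 + (65 - (-4)*(-8 + 4))) = 60243*(-9948 + (65 - (-4)*(-4))) = 60243*(-9948 + (65 - 32*½)) = 60243*(-9948 + (65 - 16)) = 60243*(-9948 + 49) = 60243*(-9899) = -596345457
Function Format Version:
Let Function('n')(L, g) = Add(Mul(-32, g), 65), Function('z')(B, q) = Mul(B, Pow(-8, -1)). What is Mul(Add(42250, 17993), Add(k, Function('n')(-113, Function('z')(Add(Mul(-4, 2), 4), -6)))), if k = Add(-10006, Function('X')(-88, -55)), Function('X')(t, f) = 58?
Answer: -596345457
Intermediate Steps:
Function('z')(B, q) = Mul(Rational(-1, 8), B) (Function('z')(B, q) = Mul(B, Rational(-1, 8)) = Mul(Rational(-1, 8), B))
k = -9948 (k = Add(-10006, 58) = -9948)
Function('n')(L, g) = Add(65, Mul(-32, g))
Mul(Add(42250, 17993), Add(k, Function('n')(-113, Function('z')(Add(Mul(-4, 2), 4), -6)))) = Mul(Add(42250, 17993), Add(-9948, Add(65, Mul(-32, Mul(Rational(-1, 8), Add(Mul(-4, 2), 4)))))) = Mul(60243, Add(-9948, Add(65, Mul(-32, Mul(Rational(-1, 8), Add(-8, 4)))))) = Mul(60243, Add(-9948, Add(65, Mul(-32, Mul(Rational(-1, 8), -4))))) = Mul(60243, Add(-9948, Add(65, Mul(-32, Rational(1, 2))))) = Mul(60243, Add(-9948, Add(65, -16))) = Mul(60243, Add(-9948, 49)) = Mul(60243, -9899) = -596345457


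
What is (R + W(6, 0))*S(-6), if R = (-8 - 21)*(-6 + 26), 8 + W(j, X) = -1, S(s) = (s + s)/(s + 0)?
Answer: -1178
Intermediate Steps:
S(s) = 2 (S(s) = (2*s)/s = 2)
W(j, X) = -9 (W(j, X) = -8 - 1 = -9)
R = -580 (R = -29*20 = -580)
(R + W(6, 0))*S(-6) = (-580 - 9)*2 = -589*2 = -1178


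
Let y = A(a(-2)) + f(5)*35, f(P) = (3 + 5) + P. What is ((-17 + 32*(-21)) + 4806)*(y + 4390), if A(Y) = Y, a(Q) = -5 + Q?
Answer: 19918046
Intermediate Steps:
f(P) = 8 + P
y = 448 (y = (-5 - 2) + (8 + 5)*35 = -7 + 13*35 = -7 + 455 = 448)
((-17 + 32*(-21)) + 4806)*(y + 4390) = ((-17 + 32*(-21)) + 4806)*(448 + 4390) = ((-17 - 672) + 4806)*4838 = (-689 + 4806)*4838 = 4117*4838 = 19918046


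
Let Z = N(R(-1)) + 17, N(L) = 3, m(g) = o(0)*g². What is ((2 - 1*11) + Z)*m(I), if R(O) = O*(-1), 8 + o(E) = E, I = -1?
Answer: -88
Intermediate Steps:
o(E) = -8 + E
R(O) = -O
m(g) = -8*g² (m(g) = (-8 + 0)*g² = -8*g²)
Z = 20 (Z = 3 + 17 = 20)
((2 - 1*11) + Z)*m(I) = ((2 - 1*11) + 20)*(-8*(-1)²) = ((2 - 11) + 20)*(-8*1) = (-9 + 20)*(-8) = 11*(-8) = -88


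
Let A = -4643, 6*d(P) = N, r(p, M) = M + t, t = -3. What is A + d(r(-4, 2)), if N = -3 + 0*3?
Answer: -9287/2 ≈ -4643.5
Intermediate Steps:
r(p, M) = -3 + M (r(p, M) = M - 3 = -3 + M)
N = -3 (N = -3 + 0 = -3)
d(P) = -½ (d(P) = (⅙)*(-3) = -½)
A + d(r(-4, 2)) = -4643 - ½ = -9287/2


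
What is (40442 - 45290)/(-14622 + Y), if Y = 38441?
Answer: -4848/23819 ≈ -0.20354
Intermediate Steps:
(40442 - 45290)/(-14622 + Y) = (40442 - 45290)/(-14622 + 38441) = -4848/23819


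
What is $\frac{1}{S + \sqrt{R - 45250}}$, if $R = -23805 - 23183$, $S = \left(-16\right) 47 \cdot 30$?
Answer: $- \frac{3760}{84840973} - \frac{i \sqrt{92238}}{509045838} \approx -4.4318 \cdot 10^{-5} - 5.9662 \cdot 10^{-7} i$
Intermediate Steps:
$S = -22560$ ($S = \left(-752\right) 30 = -22560$)
$R = -46988$
$\frac{1}{S + \sqrt{R - 45250}} = \frac{1}{-22560 + \sqrt{-46988 - 45250}} = \frac{1}{-22560 + \sqrt{-92238}} = \frac{1}{-22560 + i \sqrt{92238}}$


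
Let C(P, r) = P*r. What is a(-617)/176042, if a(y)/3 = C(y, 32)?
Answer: -29616/88021 ≈ -0.33647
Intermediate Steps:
a(y) = 96*y (a(y) = 3*(y*32) = 3*(32*y) = 96*y)
a(-617)/176042 = (96*(-617))/176042 = -59232*1/176042 = -29616/88021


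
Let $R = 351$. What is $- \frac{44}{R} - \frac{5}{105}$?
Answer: $- \frac{425}{2457} \approx -0.17298$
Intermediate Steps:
$- \frac{44}{R} - \frac{5}{105} = - \frac{44}{351} - \frac{5}{105} = \left(-44\right) \frac{1}{351} - \frac{1}{21} = - \frac{44}{351} - \frac{1}{21} = - \frac{425}{2457}$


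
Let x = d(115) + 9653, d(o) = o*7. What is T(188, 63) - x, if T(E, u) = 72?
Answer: -10386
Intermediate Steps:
d(o) = 7*o
x = 10458 (x = 7*115 + 9653 = 805 + 9653 = 10458)
T(188, 63) - x = 72 - 1*10458 = 72 - 10458 = -10386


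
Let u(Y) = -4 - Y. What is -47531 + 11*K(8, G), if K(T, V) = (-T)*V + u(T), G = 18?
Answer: -49247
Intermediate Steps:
K(T, V) = -4 - T - T*V (K(T, V) = (-T)*V + (-4 - T) = -T*V + (-4 - T) = -4 - T - T*V)
-47531 + 11*K(8, G) = -47531 + 11*(-4 - 1*8 - 1*8*18) = -47531 + 11*(-4 - 8 - 144) = -47531 + 11*(-156) = -47531 - 1716 = -49247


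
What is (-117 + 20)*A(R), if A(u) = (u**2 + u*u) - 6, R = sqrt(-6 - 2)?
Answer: 2134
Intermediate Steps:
R = 2*I*sqrt(2) (R = sqrt(-8) = 2*I*sqrt(2) ≈ 2.8284*I)
A(u) = -6 + 2*u**2 (A(u) = (u**2 + u**2) - 6 = 2*u**2 - 6 = -6 + 2*u**2)
(-117 + 20)*A(R) = (-117 + 20)*(-6 + 2*(2*I*sqrt(2))**2) = -97*(-6 + 2*(-8)) = -97*(-6 - 16) = -97*(-22) = 2134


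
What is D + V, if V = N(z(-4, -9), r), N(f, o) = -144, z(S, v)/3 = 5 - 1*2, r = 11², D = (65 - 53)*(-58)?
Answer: -840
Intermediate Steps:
D = -696 (D = 12*(-58) = -696)
r = 121
z(S, v) = 9 (z(S, v) = 3*(5 - 1*2) = 3*(5 - 2) = 3*3 = 9)
V = -144
D + V = -696 - 144 = -840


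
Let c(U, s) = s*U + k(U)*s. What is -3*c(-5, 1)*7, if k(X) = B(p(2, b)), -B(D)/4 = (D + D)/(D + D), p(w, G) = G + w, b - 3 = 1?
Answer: 189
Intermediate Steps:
b = 4 (b = 3 + 1 = 4)
B(D) = -4 (B(D) = -4*(D + D)/(D + D) = -4*2*D/(2*D) = -4*2*D*1/(2*D) = -4*1 = -4)
k(X) = -4
c(U, s) = -4*s + U*s (c(U, s) = s*U - 4*s = U*s - 4*s = -4*s + U*s)
-3*c(-5, 1)*7 = -3*(-4 - 5)*7 = -3*(-9)*7 = 27*7 = 189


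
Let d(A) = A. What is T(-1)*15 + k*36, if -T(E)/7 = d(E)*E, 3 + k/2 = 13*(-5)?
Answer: -5001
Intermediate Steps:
k = -136 (k = -6 + 2*(13*(-5)) = -6 + 2*(-65) = -6 - 130 = -136)
T(E) = -7*E**2 (T(E) = -7*E*E = -7*E**2)
T(-1)*15 + k*36 = -7*(-1)**2*15 - 136*36 = -7*1*15 - 4896 = -7*15 - 4896 = -105 - 4896 = -5001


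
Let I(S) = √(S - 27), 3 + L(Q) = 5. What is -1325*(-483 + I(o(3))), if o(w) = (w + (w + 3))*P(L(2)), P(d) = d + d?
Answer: 636000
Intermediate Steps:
L(Q) = 2 (L(Q) = -3 + 5 = 2)
P(d) = 2*d
o(w) = 12 + 8*w (o(w) = (w + (w + 3))*(2*2) = (w + (3 + w))*4 = (3 + 2*w)*4 = 12 + 8*w)
I(S) = √(-27 + S)
-1325*(-483 + I(o(3))) = -1325*(-483 + √(-27 + (12 + 8*3))) = -1325*(-483 + √(-27 + (12 + 24))) = -1325*(-483 + √(-27 + 36)) = -1325*(-483 + √9) = -1325*(-483 + 3) = -1325*(-480) = 636000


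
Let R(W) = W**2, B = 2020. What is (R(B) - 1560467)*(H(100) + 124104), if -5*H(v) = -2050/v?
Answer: 3127440967573/10 ≈ 3.1274e+11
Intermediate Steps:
H(v) = 410/v (H(v) = -(-410)/v = 410/v)
(R(B) - 1560467)*(H(100) + 124104) = (2020**2 - 1560467)*(410/100 + 124104) = (4080400 - 1560467)*(410*(1/100) + 124104) = 2519933*(41/10 + 124104) = 2519933*(1241081/10) = 3127440967573/10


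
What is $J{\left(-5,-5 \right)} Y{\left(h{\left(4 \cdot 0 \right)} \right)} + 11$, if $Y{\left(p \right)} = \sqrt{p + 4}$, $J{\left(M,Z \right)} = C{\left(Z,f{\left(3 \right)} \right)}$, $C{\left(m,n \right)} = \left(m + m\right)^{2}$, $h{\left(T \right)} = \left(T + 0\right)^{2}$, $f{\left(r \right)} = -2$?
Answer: $211$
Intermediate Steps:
$h{\left(T \right)} = T^{2}$
$C{\left(m,n \right)} = 4 m^{2}$ ($C{\left(m,n \right)} = \left(2 m\right)^{2} = 4 m^{2}$)
$J{\left(M,Z \right)} = 4 Z^{2}$
$Y{\left(p \right)} = \sqrt{4 + p}$
$J{\left(-5,-5 \right)} Y{\left(h{\left(4 \cdot 0 \right)} \right)} + 11 = 4 \left(-5\right)^{2} \sqrt{4 + \left(4 \cdot 0\right)^{2}} + 11 = 4 \cdot 25 \sqrt{4 + 0^{2}} + 11 = 100 \sqrt{4 + 0} + 11 = 100 \sqrt{4} + 11 = 100 \cdot 2 + 11 = 200 + 11 = 211$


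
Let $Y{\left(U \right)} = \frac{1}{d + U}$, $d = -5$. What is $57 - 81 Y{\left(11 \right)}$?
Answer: $\frac{87}{2} \approx 43.5$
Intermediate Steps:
$Y{\left(U \right)} = \frac{1}{-5 + U}$
$57 - 81 Y{\left(11 \right)} = 57 - \frac{81}{-5 + 11} = 57 - \frac{81}{6} = 57 - \frac{27}{2} = \frac{87}{2}$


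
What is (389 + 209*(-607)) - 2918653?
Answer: -3045127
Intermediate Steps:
(389 + 209*(-607)) - 2918653 = (389 - 126863) - 2918653 = -126474 - 2918653 = -3045127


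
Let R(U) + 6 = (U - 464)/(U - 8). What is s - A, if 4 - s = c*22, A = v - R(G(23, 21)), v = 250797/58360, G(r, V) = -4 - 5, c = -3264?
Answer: 71263509451/992120 ≈ 71830.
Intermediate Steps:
G(r, V) = -9
R(U) = -6 + (-464 + U)/(-8 + U) (R(U) = -6 + (U - 464)/(U - 8) = -6 + (-464 + U)/(-8 + U))
v = 250797/58360 (v = 250797*(1/58360) = 250797/58360 ≈ 4.2974)
A = -17388011/992120 (A = 250797/58360 - (-416 - 5*(-9))/(-8 - 9) = 250797/58360 - (-416 + 45)/(-17) = 250797/58360 - (-1)*(-371)/17 = 250797/58360 - 1*371/17 = 250797/58360 - 371/17 = -17388011/992120 ≈ -17.526)
s = 71812 (s = 4 - (-3264)*22 = 4 - 1*(-71808) = 4 + 71808 = 71812)
s - A = 71812 - 1*(-17388011/992120) = 71812 + 17388011/992120 = 71263509451/992120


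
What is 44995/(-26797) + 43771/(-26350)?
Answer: -2358549737/706100950 ≈ -3.3402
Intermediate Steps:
44995/(-26797) + 43771/(-26350) = 44995*(-1/26797) + 43771*(-1/26350) = -44995/26797 - 43771/26350 = -2358549737/706100950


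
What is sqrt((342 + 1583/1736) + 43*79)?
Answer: sqrt(2817739358)/868 ≈ 61.155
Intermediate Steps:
sqrt((342 + 1583/1736) + 43*79) = sqrt((342 + 1583*(1/1736)) + 3397) = sqrt((342 + 1583/1736) + 3397) = sqrt(595295/1736 + 3397) = sqrt(6492487/1736) = sqrt(2817739358)/868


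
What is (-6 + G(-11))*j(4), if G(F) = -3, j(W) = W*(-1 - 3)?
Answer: 144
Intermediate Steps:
j(W) = -4*W (j(W) = W*(-4) = -4*W)
(-6 + G(-11))*j(4) = (-6 - 3)*(-4*4) = -9*(-16) = 144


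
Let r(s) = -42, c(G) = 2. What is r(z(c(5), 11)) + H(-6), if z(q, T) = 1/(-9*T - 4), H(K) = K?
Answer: -48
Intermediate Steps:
z(q, T) = 1/(-4 - 9*T)
r(z(c(5), 11)) + H(-6) = -42 - 6 = -48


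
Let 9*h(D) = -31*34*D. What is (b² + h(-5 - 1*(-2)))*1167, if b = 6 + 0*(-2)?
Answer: 452018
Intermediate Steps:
b = 6 (b = 6 + 0 = 6)
h(D) = -1054*D/9 (h(D) = (-31*34*D)/9 = (-1054*D)/9 = -1054*D/9)
(b² + h(-5 - 1*(-2)))*1167 = (6² - 1054*(-5 - 1*(-2))/9)*1167 = (36 - 1054*(-5 + 2)/9)*1167 = (36 - 1054/9*(-3))*1167 = (36 + 1054/3)*1167 = (1162/3)*1167 = 452018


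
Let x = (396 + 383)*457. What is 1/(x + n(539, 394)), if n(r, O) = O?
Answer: 1/356397 ≈ 2.8059e-6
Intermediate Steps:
x = 356003 (x = 779*457 = 356003)
1/(x + n(539, 394)) = 1/(356003 + 394) = 1/356397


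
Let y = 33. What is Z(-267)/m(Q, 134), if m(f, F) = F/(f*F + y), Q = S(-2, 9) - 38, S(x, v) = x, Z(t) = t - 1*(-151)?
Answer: 308966/67 ≈ 4611.4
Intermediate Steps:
Z(t) = 151 + t (Z(t) = t + 151 = 151 + t)
Q = -40 (Q = -2 - 38 = -40)
m(f, F) = F/(33 + F*f) (m(f, F) = F/(f*F + 33) = F/(F*f + 33) = F/(33 + F*f))
Z(-267)/m(Q, 134) = (151 - 267)/((134/(33 + 134*(-40)))) = -116/(134/(33 - 5360)) = -116/(134/(-5327)) = -116/(134*(-1/5327)) = -116/(-134/5327) = -116*(-5327/134) = 308966/67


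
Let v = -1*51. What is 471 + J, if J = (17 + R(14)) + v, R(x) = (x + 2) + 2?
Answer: 455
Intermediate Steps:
R(x) = 4 + x (R(x) = (2 + x) + 2 = 4 + x)
v = -51
J = -16 (J = (17 + (4 + 14)) - 51 = (17 + 18) - 51 = 35 - 51 = -16)
471 + J = 471 - 16 = 455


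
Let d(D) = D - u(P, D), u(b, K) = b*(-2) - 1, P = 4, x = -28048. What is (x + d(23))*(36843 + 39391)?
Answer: -2135771744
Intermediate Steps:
u(b, K) = -1 - 2*b (u(b, K) = -2*b - 1 = -1 - 2*b)
d(D) = 9 + D (d(D) = D - (-1 - 2*4) = D - (-1 - 8) = D - 1*(-9) = D + 9 = 9 + D)
(x + d(23))*(36843 + 39391) = (-28048 + (9 + 23))*(36843 + 39391) = (-28048 + 32)*76234 = -28016*76234 = -2135771744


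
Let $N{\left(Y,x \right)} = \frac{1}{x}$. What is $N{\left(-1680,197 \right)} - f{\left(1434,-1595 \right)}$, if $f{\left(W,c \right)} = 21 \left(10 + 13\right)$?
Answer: $- \frac{95150}{197} \approx -483.0$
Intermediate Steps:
$f{\left(W,c \right)} = 483$ ($f{\left(W,c \right)} = 21 \cdot 23 = 483$)
$N{\left(-1680,197 \right)} - f{\left(1434,-1595 \right)} = \frac{1}{197} - 483 = - \frac{95150}{197}$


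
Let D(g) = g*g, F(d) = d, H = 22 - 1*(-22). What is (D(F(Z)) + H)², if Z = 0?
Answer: 1936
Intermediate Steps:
H = 44 (H = 22 + 22 = 44)
D(g) = g²
(D(F(Z)) + H)² = (0² + 44)² = (0 + 44)² = 44² = 1936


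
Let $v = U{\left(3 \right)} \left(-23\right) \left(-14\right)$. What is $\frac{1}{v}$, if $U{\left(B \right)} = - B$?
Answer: $- \frac{1}{966} \approx -0.0010352$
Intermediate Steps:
$v = -966$ ($v = \left(-1\right) 3 \left(-23\right) \left(-14\right) = \left(-3\right) \left(-23\right) \left(-14\right) = 69 \left(-14\right) = -966$)
$\frac{1}{v} = \frac{1}{-966} = - \frac{1}{966}$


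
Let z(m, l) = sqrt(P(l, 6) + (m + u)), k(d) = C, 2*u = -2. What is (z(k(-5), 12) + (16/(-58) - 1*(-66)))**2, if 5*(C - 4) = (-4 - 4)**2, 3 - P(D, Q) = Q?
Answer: 18218004/4205 + 30496*sqrt(5)/145 ≈ 4802.8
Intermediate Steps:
P(D, Q) = 3 - Q
u = -1 (u = (1/2)*(-2) = -1)
C = 84/5 (C = 4 + (-4 - 4)**2/5 = 4 + (1/5)*(-8)**2 = 4 + (1/5)*64 = 4 + 64/5 = 84/5 ≈ 16.800)
k(d) = 84/5
z(m, l) = sqrt(-4 + m) (z(m, l) = sqrt((3 - 1*6) + (m - 1)) = sqrt((3 - 6) + (-1 + m)) = sqrt(-3 + (-1 + m)) = sqrt(-4 + m))
(z(k(-5), 12) + (16/(-58) - 1*(-66)))**2 = (sqrt(-4 + 84/5) + (16/(-58) - 1*(-66)))**2 = (sqrt(64/5) + (16*(-1/58) + 66))**2 = (8*sqrt(5)/5 + (-8/29 + 66))**2 = (8*sqrt(5)/5 + 1906/29)**2 = (1906/29 + 8*sqrt(5)/5)**2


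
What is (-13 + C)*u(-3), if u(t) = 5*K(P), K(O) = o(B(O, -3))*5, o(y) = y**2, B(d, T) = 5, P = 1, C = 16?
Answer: 1875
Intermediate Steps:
K(O) = 125 (K(O) = 5**2*5 = 25*5 = 125)
u(t) = 625 (u(t) = 5*125 = 625)
(-13 + C)*u(-3) = (-13 + 16)*625 = 3*625 = 1875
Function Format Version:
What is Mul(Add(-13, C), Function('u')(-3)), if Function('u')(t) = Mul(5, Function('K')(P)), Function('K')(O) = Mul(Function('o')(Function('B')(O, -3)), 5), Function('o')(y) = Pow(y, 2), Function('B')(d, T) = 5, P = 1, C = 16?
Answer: 1875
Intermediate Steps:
Function('K')(O) = 125 (Function('K')(O) = Mul(Pow(5, 2), 5) = Mul(25, 5) = 125)
Function('u')(t) = 625 (Function('u')(t) = Mul(5, 125) = 625)
Mul(Add(-13, C), Function('u')(-3)) = Mul(Add(-13, 16), 625) = Mul(3, 625) = 1875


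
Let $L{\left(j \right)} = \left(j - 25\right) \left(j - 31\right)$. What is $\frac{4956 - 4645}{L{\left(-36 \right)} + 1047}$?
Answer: $\frac{311}{5134} \approx 0.060577$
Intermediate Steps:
$L{\left(j \right)} = \left(-31 + j\right) \left(-25 + j\right)$ ($L{\left(j \right)} = \left(-25 + j\right) \left(-31 + j\right) = \left(-31 + j\right) \left(-25 + j\right)$)
$\frac{4956 - 4645}{L{\left(-36 \right)} + 1047} = \frac{4956 - 4645}{\left(775 + \left(-36\right)^{2} - -2016\right) + 1047} = \frac{311}{\left(775 + 1296 + 2016\right) + 1047} = \frac{311}{4087 + 1047} = \frac{311}{5134}$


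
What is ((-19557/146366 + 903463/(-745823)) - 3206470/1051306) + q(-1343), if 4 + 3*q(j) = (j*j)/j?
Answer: -26016676682442217633/57381926362829354 ≈ -453.40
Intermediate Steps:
q(j) = -4/3 + j/3 (q(j) = -4/3 + ((j*j)/j)/3 = -4/3 + (j**2/j)/3 = -4/3 + j/3)
((-19557/146366 + 903463/(-745823)) - 3206470/1051306) + q(-1343) = ((-19557/146366 + 903463/(-745823)) - 3206470/1051306) + (-4/3 + (1/3)*(-1343)) = ((-19557*1/146366 + 903463*(-1/745823)) - 3206470*1/1051306) + (-4/3 - 1343/3) = ((-19557/146366 - 903463/745823) - 1603235/525653) - 449 = (-146822325869/109163129218 - 1603235/525653) - 449 = -252191745531837687/57381926362829354 - 449 = -26016676682442217633/57381926362829354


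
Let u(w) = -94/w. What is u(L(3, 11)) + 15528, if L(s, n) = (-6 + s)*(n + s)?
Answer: 326135/21 ≈ 15530.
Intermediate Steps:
u(L(3, 11)) + 15528 = -94/(3² - 6*11 - 6*3 + 11*3) + 15528 = -94/(9 - 66 - 18 + 33) + 15528 = -94/(-42) + 15528 = -94*(-1/42) + 15528 = 47/21 + 15528 = 326135/21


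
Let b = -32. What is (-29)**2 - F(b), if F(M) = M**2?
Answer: -183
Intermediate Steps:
(-29)**2 - F(b) = (-29)**2 - 1*(-32)**2 = 841 - 1*1024 = 841 - 1024 = -183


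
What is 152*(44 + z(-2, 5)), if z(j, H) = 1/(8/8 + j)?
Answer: 6536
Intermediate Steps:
z(j, H) = 1/(1 + j) (z(j, H) = 1/(8*(⅛) + j) = 1/(1 + j))
152*(44 + z(-2, 5)) = 152*(44 + 1/(1 - 2)) = 152*(44 + 1/(-1)) = 152*(44 - 1) = 152*43 = 6536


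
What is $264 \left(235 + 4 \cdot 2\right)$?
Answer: $64152$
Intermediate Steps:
$264 \left(235 + 4 \cdot 2\right) = 264 \left(235 + 8\right) = 264 \cdot 243 = 64152$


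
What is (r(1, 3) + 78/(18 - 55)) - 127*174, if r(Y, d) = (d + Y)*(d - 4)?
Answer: -817852/37 ≈ -22104.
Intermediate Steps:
r(Y, d) = (-4 + d)*(Y + d) (r(Y, d) = (Y + d)*(-4 + d) = (-4 + d)*(Y + d))
(r(1, 3) + 78/(18 - 55)) - 127*174 = ((3² - 4*1 - 4*3 + 1*3) + 78/(18 - 55)) - 127*174 = ((9 - 4 - 12 + 3) + 78/(-37)) - 1*22098 = (-4 + 78*(-1/37)) - 22098 = (-4 - 78/37) - 22098 = -226/37 - 22098 = -817852/37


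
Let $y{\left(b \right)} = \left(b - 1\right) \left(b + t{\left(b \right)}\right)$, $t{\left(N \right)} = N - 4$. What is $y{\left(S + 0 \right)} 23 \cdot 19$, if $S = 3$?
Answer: $1748$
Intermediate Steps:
$t{\left(N \right)} = -4 + N$ ($t{\left(N \right)} = N - 4 = -4 + N$)
$y{\left(b \right)} = \left(-1 + b\right) \left(-4 + 2 b\right)$ ($y{\left(b \right)} = \left(b - 1\right) \left(b + \left(-4 + b\right)\right) = \left(-1 + b\right) \left(-4 + 2 b\right)$)
$y{\left(S + 0 \right)} 23 \cdot 19 = \left(4 - 6 \left(3 + 0\right) + 2 \left(3 + 0\right)^{2}\right) 23 \cdot 19 = \left(4 - 18 + 2 \cdot 3^{2}\right) 23 \cdot 19 = \left(4 - 18 + 2 \cdot 9\right) 23 \cdot 19 = \left(4 - 18 + 18\right) 23 \cdot 19 = 4 \cdot 23 \cdot 19 = 92 \cdot 19 = 1748$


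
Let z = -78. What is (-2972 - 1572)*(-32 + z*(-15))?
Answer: -5171072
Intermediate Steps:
(-2972 - 1572)*(-32 + z*(-15)) = (-2972 - 1572)*(-32 - 78*(-15)) = -4544*(-32 + 1170) = -4544*1138 = -5171072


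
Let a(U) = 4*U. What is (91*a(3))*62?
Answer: 67704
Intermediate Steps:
(91*a(3))*62 = (91*(4*3))*62 = (91*12)*62 = 1092*62 = 67704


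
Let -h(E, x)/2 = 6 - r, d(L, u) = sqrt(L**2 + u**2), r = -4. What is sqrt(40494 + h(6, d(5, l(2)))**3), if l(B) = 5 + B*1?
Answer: sqrt(32494) ≈ 180.26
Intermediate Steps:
l(B) = 5 + B
h(E, x) = -20 (h(E, x) = -2*(6 - 1*(-4)) = -2*(6 + 4) = -2*10 = -20)
sqrt(40494 + h(6, d(5, l(2)))**3) = sqrt(40494 + (-20)**3) = sqrt(40494 - 8000) = sqrt(32494)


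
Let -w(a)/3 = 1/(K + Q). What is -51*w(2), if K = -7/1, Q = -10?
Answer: -9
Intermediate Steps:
K = -7 (K = -7*1 = -7)
w(a) = 3/17 (w(a) = -3/(-7 - 10) = -3/(-17) = -3*(-1/17) = 3/17)
-51*w(2) = -51*3/17 = -9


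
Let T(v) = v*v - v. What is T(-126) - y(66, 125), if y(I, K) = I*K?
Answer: 7752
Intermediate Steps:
T(v) = v**2 - v
T(-126) - y(66, 125) = -126*(-1 - 126) - 66*125 = -126*(-127) - 1*8250 = 16002 - 8250 = 7752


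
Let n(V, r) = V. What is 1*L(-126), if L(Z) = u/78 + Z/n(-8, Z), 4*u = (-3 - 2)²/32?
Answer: 157273/9984 ≈ 15.753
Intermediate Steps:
u = 25/128 (u = ((-3 - 2)²/32)/4 = ((-5)²*(1/32))/4 = (25*(1/32))/4 = (¼)*(25/32) = 25/128 ≈ 0.19531)
L(Z) = 25/9984 - Z/8 (L(Z) = (25/128)/78 + Z/(-8) = (25/128)*(1/78) + Z*(-⅛) = 25/9984 - Z/8)
1*L(-126) = 1*(25/9984 - ⅛*(-126)) = 1*(25/9984 + 63/4) = 1*(157273/9984) = 157273/9984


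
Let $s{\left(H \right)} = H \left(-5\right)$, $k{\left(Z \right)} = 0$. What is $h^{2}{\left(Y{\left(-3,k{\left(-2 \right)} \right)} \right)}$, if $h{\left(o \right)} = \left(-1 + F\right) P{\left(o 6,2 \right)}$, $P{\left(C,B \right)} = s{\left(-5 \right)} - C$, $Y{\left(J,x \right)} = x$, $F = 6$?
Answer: $15625$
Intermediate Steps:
$s{\left(H \right)} = - 5 H$
$P{\left(C,B \right)} = 25 - C$ ($P{\left(C,B \right)} = \left(-5\right) \left(-5\right) - C = 25 - C$)
$h{\left(o \right)} = 125 - 30 o$ ($h{\left(o \right)} = \left(-1 + 6\right) \left(25 - o 6\right) = 5 \left(25 - 6 o\right) = 125 - 30 o$)
$h^{2}{\left(Y{\left(-3,k{\left(-2 \right)} \right)} \right)} = \left(125 - 0\right)^{2} = \left(125 + 0\right)^{2} = 125^{2} = 15625$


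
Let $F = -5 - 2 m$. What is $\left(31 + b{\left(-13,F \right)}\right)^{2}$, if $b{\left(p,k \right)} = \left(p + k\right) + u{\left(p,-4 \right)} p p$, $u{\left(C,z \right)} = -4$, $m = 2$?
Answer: $444889$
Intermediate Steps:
$F = -9$ ($F = -5 - 4 = -9$)
$b{\left(p,k \right)} = k + p - 4 p^{2}$ ($b{\left(p,k \right)} = \left(p + k\right) + - 4 p p = \left(k + p\right) - 4 p^{2} = k + p - 4 p^{2}$)
$\left(31 + b{\left(-13,F \right)}\right)^{2} = \left(31 - \left(22 + 676\right)\right)^{2} = \left(31 - 698\right)^{2} = \left(-667\right)^{2} = 444889$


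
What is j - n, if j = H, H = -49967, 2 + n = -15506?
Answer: -34459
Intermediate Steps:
n = -15508 (n = -2 - 15506 = -15508)
j = -49967
j - n = -49967 - 1*(-15508) = -49967 + 15508 = -34459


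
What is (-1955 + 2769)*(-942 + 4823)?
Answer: 3159134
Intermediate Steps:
(-1955 + 2769)*(-942 + 4823) = 814*3881 = 3159134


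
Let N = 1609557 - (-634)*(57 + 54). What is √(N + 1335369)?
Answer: 230*√57 ≈ 1736.5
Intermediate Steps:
N = 1679931 (N = 1609557 - (-634)*111 = 1609557 - 1*(-70374) = 1609557 + 70374 = 1679931)
√(N + 1335369) = √(1679931 + 1335369) = √3015300 = 230*√57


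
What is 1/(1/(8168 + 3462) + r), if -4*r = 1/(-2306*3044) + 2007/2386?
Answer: -194784370039520/40944291422661 ≈ -4.7573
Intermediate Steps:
r = -7044030931/33496882208 (r = -(1/(-2306*3044) + 2007/2386)/4 = -(-1/2306*1/3044 + 2007*(1/2386))/4 = -(-1/7019464 + 2007/2386)/4 = -¼*7044030931/8374220552 = -7044030931/33496882208 ≈ -0.21029)
1/(1/(8168 + 3462) + r) = 1/(1/(8168 + 3462) - 7044030931/33496882208) = 1/(1/11630 - 7044030931/33496882208) = 1/(-40944291422661/194784370039520) = -194784370039520/40944291422661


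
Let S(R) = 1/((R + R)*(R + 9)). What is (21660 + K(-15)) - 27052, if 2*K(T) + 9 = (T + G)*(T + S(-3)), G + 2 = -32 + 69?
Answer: -49921/9 ≈ -5546.8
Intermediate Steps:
G = 35 (G = -2 + (-32 + 69) = -2 + 37 = 35)
S(R) = 1/(2*R*(9 + R)) (S(R) = 1/((2*R)*(9 + R)) = 1/(2*R*(9 + R)))
K(T) = -9/2 + (35 + T)*(-1/36 + T)/2 (K(T) = -9/2 + ((T + 35)*(T + (1/2)/(-3*(9 - 3))))/2 = -9/2 + ((35 + T)*(T + (1/2)*(-1/3)/6))/2 = -9/2 + ((35 + T)*(T + (1/2)*(-1/3)*(1/6)))/2 = -9/2 + ((35 + T)*(T - 1/36))/2 = -9/2 + ((35 + T)*(-1/36 + T))/2 = -9/2 + (35 + T)*(-1/36 + T)/2)
(21660 + K(-15)) - 27052 = (21660 + (-359/72 + (1/2)*(-15)**2 + (1259/72)*(-15))) - 27052 = (21660 + (-359/72 + (1/2)*225 - 6295/24)) - 27052 = (21660 + (-359/72 + 225/2 - 6295/24)) - 27052 = (21660 - 1393/9) - 27052 = 193547/9 - 27052 = -49921/9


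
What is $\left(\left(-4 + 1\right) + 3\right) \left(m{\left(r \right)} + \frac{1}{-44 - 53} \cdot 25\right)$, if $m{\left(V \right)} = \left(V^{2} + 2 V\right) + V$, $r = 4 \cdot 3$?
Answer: $0$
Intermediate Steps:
$r = 12$
$m{\left(V \right)} = V^{2} + 3 V$
$\left(\left(-4 + 1\right) + 3\right) \left(m{\left(r \right)} + \frac{1}{-44 - 53} \cdot 25\right) = \left(\left(-4 + 1\right) + 3\right) \left(12 \left(3 + 12\right) + \frac{1}{-44 - 53} \cdot 25\right) = \left(-3 + 3\right) \left(12 \cdot 15 + \frac{1}{-97} \cdot 25\right) = 0 \left(180 - \frac{25}{97}\right) = 0 \cdot \frac{17435}{97} = 0$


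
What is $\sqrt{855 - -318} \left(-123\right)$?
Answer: $- 123 \sqrt{1173} \approx -4212.6$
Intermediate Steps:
$\sqrt{855 - -318} \left(-123\right) = \sqrt{855 + \left(-334 + 652\right)} \left(-123\right) = \sqrt{855 + 318} \left(-123\right) = \sqrt{1173} \left(-123\right) = - 123 \sqrt{1173}$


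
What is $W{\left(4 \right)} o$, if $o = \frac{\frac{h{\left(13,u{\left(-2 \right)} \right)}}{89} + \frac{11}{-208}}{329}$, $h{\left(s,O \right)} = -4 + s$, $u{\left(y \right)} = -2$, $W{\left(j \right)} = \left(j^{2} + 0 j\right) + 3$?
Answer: $\frac{361}{129584} \approx 0.0027858$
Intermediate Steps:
$W{\left(j \right)} = 3 + j^{2}$ ($W{\left(j \right)} = \left(j^{2} + 0\right) + 3 = j^{2} + 3 = 3 + j^{2}$)
$o = \frac{19}{129584}$ ($o = \frac{\frac{-4 + 13}{89} + \frac{11}{-208}}{329} = \left(9 \cdot \frac{1}{89} + 11 \left(- \frac{1}{208}\right)\right) \frac{1}{329} = \left(\frac{9}{89} - \frac{11}{208}\right) \frac{1}{329} = \frac{893}{18512} \cdot \frac{1}{329} = \frac{19}{129584} \approx 0.00014662$)
$W{\left(4 \right)} o = \left(3 + 4^{2}\right) \frac{19}{129584} = \left(3 + 16\right) \frac{19}{129584} = 19 \cdot \frac{19}{129584} = \frac{361}{129584}$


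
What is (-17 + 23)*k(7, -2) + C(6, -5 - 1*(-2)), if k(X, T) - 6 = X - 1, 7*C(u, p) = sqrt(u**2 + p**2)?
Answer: 72 + 3*sqrt(5)/7 ≈ 72.958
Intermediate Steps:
C(u, p) = sqrt(p**2 + u**2)/7 (C(u, p) = sqrt(u**2 + p**2)/7 = sqrt(p**2 + u**2)/7)
k(X, T) = 5 + X (k(X, T) = 6 + (X - 1) = 6 + (-1 + X) = 5 + X)
(-17 + 23)*k(7, -2) + C(6, -5 - 1*(-2)) = (-17 + 23)*(5 + 7) + sqrt((-5 - 1*(-2))**2 + 6**2)/7 = 6*12 + sqrt((-5 + 2)**2 + 36)/7 = 72 + sqrt((-3)**2 + 36)/7 = 72 + sqrt(9 + 36)/7 = 72 + sqrt(45)/7 = 72 + (3*sqrt(5))/7 = 72 + 3*sqrt(5)/7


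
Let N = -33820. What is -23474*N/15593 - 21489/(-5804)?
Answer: 4608076584697/90501772 ≈ 50917.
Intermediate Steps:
-23474*N/15593 - 21489/(-5804) = -23474/(15593/(-33820)) - 21489/(-5804) = -23474/(15593*(-1/33820)) - 21489*(-1/5804) = -23474/(-15593/33820) + 21489/5804 = -23474*(-33820/15593) + 21489/5804 = 793890680/15593 + 21489/5804 = 4608076584697/90501772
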